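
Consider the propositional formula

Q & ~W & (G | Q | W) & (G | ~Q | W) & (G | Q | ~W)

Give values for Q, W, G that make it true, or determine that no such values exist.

Unit clause (Q) forces Q = True.
Unit clause (~W) forces W = False.
In (G | ~Q | W) only G is left, so G = True.
All clauses satisfied.

Q = True, W = False, G = True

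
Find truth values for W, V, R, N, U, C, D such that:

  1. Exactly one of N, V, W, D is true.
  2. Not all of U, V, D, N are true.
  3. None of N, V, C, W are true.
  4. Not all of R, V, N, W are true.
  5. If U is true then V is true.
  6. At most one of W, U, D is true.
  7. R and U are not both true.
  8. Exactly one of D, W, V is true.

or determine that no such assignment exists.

W = False; V = False; R = False; N = False; U = False; C = False; D = True

  (1) {N, V, W, D}: 1 true — exactly one ✓
  (2) {U, V, D, N}: 1/4 true — not all ✓
  (3) {N, V, C, W}: 0 true — none ✓
  (4) {R, V, N, W}: 0/4 true — not all ✓
  (5) U=F ⇒ V: vacuous ✓
  (6) {W, U, D}: 1 true — at most one ✓
  (7) R=F, U=F — not both ✓
  (8) {D, W, V}: 1 true — exactly one ✓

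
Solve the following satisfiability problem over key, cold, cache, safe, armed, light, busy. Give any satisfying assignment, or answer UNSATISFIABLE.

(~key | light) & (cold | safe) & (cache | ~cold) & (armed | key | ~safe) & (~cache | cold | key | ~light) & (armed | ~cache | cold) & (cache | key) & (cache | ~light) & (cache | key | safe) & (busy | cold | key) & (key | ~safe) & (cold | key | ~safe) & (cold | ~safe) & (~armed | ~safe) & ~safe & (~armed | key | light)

Unit clause (~safe) forces safe = False.
In (cold | safe) only cold is left, so cold = True.
In (cache | ~cold) only cache is left, so cache = True.
Set key = False.
Set armed = False.
Set light = True.
Set busy = False.
All clauses satisfied.

key: False, cold: True, cache: True, safe: False, armed: False, light: True, busy: False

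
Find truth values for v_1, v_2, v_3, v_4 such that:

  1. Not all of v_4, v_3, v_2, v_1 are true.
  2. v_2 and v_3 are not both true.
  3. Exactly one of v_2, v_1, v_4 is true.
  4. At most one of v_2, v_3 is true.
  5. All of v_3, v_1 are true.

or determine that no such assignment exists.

v_1 = True, v_2 = False, v_3 = True, v_4 = False

  (1) {v_4, v_3, v_2, v_1}: 2/4 true — not all ✓
  (2) v_2=F, v_3=T — not both ✓
  (3) {v_2, v_1, v_4}: 1 true — exactly one ✓
  (4) {v_2, v_3}: 1 true — at most one ✓
  (5) {v_3, v_1}: all 2 true ✓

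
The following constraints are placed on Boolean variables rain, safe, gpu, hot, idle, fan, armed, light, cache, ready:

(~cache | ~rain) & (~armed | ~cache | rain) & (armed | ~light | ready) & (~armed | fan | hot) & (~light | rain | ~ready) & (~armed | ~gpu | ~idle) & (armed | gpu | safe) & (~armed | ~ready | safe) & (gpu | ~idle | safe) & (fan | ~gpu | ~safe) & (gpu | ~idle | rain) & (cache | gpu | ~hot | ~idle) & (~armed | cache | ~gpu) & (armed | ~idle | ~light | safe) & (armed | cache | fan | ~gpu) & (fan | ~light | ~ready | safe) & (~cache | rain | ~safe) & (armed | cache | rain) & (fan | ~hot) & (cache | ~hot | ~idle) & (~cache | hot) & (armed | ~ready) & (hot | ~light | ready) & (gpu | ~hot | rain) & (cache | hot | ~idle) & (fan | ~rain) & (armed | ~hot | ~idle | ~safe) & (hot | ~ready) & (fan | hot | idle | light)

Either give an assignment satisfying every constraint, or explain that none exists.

Set rain = True.
  then (~cache | ~rain) forces cache = False.
  then (fan | ~rain) forces fan = True.
Set safe = True.
Set gpu = False.
Set hot = True.
  then (cache | gpu | ~hot | ~idle) forces idle = False.
Set armed = True.
Set light = True.
Set ready = False.
All clauses satisfied.

rain=T; safe=T; gpu=F; hot=T; idle=F; fan=T; armed=T; light=T; cache=F; ready=F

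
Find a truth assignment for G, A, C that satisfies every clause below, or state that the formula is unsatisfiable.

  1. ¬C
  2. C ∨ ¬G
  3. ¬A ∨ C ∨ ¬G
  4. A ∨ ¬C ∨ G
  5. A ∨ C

G: False, A: True, C: False

Unit clause (¬C) forces C = False.
In (C ∨ ¬G) only ¬G is left, so G = False.
In (A ∨ C) only A is left, so A = True.
Check each clause:
  (¬C): ¬C holds.
  (C ∨ ¬G): ¬G holds.
  (¬A ∨ C ∨ ¬G): ¬G holds.
  (A ∨ ¬C ∨ G): A holds.
  (A ∨ C): A holds.
All clauses satisfied.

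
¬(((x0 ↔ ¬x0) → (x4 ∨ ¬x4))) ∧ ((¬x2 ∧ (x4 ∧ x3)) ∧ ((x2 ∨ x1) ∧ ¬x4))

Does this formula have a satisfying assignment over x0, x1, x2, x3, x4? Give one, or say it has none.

Unsatisfiable — no assignment works.

The conjunct ¬(((x0 ↔ ¬x0) → (x4 ∨ ¬x4))) is unsatisfiable on its own:
  x0=F, x4=F: evaluates to False.
  x0=F, x4=T: evaluates to False.
  x0=T, x4=F: evaluates to False.
  x0=T, x4=T: evaluates to False.
So the whole conjunction is unsatisfiable.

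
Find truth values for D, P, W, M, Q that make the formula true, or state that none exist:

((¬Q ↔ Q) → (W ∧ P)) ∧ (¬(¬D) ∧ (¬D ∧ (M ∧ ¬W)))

UNSATISFIABLE

Case D = True: the conjunct ¬D is False.
Case D = False: the conjunct ¬(¬D) becomes ¬(¬False) = False.
Both cases fail — unsatisfiable.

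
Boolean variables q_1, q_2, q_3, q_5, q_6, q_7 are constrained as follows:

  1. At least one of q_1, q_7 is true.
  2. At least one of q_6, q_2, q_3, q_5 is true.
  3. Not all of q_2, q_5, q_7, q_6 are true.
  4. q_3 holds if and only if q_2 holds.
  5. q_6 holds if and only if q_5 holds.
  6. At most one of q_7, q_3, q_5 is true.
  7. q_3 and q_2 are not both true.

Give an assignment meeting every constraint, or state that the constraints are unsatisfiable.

q_1: True, q_2: False, q_3: False, q_5: True, q_6: True, q_7: False

  (1) {q_1, q_7}: 1 true — at least one ✓
  (2) {q_6, q_2, q_3, q_5}: 2 true — at least one ✓
  (3) {q_2, q_5, q_7, q_6}: 2/4 true — not all ✓
  (4) q_3=F, q_2=F — same ✓
  (5) q_6=T, q_5=T — same ✓
  (6) {q_7, q_3, q_5}: 1 true — at most one ✓
  (7) q_3=F, q_2=F — not both ✓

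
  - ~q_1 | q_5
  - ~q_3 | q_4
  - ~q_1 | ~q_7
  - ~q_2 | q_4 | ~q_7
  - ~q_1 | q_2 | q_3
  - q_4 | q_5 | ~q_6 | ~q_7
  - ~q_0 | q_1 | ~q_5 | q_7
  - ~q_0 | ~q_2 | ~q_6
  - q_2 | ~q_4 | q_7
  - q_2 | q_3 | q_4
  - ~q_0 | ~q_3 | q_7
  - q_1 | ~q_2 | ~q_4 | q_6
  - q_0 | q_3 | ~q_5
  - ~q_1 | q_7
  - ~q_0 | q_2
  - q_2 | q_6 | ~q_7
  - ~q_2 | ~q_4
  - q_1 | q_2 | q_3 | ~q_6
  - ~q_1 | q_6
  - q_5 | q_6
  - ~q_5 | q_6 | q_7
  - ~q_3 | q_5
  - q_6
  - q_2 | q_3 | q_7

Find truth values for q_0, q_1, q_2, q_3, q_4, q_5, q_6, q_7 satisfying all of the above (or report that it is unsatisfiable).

Unit clause (q_6) forces q_6 = True.
Try q_0 = True:
  (~q_0 | ~q_2 | ~q_6) forces q_2 = False.
  clause (~q_0 | q_2) is falsified — backtrack.
So q_0 = False.
Set q_1 = False.
Set q_2 = True.
  then (~q_2 | ~q_4) forces q_4 = False.
  then (~q_3 | q_4) forces q_3 = False.
  then (~q_2 | q_4 | ~q_7) forces q_7 = False.
  then (q_0 | q_3 | ~q_5) forces q_5 = False.
All clauses satisfied.

q_0 = False; q_1 = False; q_2 = True; q_3 = False; q_4 = False; q_5 = False; q_6 = True; q_7 = False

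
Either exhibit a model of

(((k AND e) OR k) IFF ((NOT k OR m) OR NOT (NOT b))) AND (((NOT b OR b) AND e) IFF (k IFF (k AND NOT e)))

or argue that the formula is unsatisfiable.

Case k = True: the formula simplifies to (m OR NOT (NOT b)) AND (((NOT b OR b) AND e) IFF NOT e).
  b = True: simplifies to e IFF NOT e.
    e = True: this becomes True IFF NOT True = False.
    e = False: this becomes False IFF NOT False = False.
  b = False: simplifies to m AND (e IFF NOT e).
    e = True: the conjunct e IFF NOT e becomes True IFF NOT True = False.
    e = False: the conjunct e IFF NOT e becomes False IFF NOT False = False.
Case k = False: the conjunct ((k AND e) OR k) IFF ((NOT k OR m) OR NOT (NOT b)) becomes (False OR False) IFF (True OR NOT (NOT b)) = False.
Both cases fail — unsatisfiable.

No satisfying assignment exists.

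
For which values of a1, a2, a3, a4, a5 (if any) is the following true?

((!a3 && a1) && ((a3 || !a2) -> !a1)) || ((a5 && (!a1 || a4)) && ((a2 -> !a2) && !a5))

a1=T, a2=T, a3=F, a4=F, a5=T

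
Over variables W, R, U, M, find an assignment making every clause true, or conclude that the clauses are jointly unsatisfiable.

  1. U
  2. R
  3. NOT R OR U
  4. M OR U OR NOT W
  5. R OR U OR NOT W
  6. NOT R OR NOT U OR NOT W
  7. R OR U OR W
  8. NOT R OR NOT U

No satisfying assignment exists.

Case R = True:
  (U) forces U = True.
  Clause (NOT R OR NOT U) is falsified — contradiction.
Case R = False:
  Clause (R) is falsified — contradiction.
Both cases fail, so the formula is unsatisfiable.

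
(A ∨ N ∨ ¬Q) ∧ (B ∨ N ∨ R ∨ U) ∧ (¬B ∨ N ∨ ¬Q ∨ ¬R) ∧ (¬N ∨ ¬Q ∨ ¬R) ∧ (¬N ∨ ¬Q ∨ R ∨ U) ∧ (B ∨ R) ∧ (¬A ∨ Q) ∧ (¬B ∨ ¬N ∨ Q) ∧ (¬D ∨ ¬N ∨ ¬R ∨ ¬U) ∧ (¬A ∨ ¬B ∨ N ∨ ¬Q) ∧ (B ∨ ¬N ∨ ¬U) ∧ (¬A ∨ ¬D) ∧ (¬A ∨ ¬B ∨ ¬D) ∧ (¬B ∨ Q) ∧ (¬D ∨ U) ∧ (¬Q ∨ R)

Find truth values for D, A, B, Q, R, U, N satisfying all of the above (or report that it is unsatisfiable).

Set D = False.
Set A = True.
  then (¬A ∨ Q) forces Q = True.
  then (¬Q ∨ R) forces R = True.
  then (¬N ∨ ¬Q ∨ ¬R) forces N = False.
  then (¬A ∨ ¬B ∨ N ∨ ¬Q) forces B = False.
Set U = True.
All clauses satisfied.

D = False; A = True; B = False; Q = True; R = True; U = True; N = False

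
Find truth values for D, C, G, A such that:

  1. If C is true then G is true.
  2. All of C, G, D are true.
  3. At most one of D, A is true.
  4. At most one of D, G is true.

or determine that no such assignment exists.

The formula is unsatisfiable.

Case G = True:
  (2) forces C = True.
  (2) forces D = True.
  Constraint (4) is violated (D=T, G=T) — contradiction.
Case G = False:
  Constraint (2) is violated (G=F) — contradiction.
Both cases fail — unsatisfiable.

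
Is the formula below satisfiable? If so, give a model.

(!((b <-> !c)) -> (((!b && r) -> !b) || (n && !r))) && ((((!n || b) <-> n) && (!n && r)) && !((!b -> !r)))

The formula is unsatisfiable.

Case n = True: the conjunct !n is False.
Case n = False: the conjunct (!n || b) <-> n becomes (True || b) <-> False = False.
Both cases fail — unsatisfiable.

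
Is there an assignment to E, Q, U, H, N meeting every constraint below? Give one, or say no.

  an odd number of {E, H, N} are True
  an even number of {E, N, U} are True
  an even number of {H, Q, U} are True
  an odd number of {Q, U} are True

E = True, Q = True, U = False, H = True, N = True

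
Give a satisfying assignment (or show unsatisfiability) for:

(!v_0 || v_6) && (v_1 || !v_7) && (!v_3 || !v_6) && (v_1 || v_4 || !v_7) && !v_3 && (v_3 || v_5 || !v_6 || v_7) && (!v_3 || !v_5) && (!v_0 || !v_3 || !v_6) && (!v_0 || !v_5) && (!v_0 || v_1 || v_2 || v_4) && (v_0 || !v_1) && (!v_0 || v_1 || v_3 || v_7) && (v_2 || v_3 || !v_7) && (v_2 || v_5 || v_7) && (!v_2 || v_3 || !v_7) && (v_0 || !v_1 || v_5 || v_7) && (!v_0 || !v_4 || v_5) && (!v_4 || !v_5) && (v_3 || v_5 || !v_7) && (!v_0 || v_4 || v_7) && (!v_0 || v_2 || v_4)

Unit clause (!v_3) forces v_3 = False.
Try v_0 = True:
  (!v_0 || v_6) forces v_6 = True.
  (!v_0 || !v_5) forces v_5 = False.
  (v_3 || v_5 || !v_6 || v_7) forces v_7 = True.
  clause (v_3 || v_5 || !v_7) is falsified — backtrack.
So v_0 = False.
  then (v_0 || !v_1) forces v_1 = False.
  then (v_1 || !v_7) forces v_7 = False.
Set v_2 = True.
Set v_4 = True.
  then (!v_4 || !v_5) forces v_5 = False.
  then (v_3 || v_5 || !v_6 || v_7) forces v_6 = False.
All clauses satisfied.

v_0=F, v_1=F, v_2=T, v_3=F, v_4=T, v_5=F, v_6=F, v_7=F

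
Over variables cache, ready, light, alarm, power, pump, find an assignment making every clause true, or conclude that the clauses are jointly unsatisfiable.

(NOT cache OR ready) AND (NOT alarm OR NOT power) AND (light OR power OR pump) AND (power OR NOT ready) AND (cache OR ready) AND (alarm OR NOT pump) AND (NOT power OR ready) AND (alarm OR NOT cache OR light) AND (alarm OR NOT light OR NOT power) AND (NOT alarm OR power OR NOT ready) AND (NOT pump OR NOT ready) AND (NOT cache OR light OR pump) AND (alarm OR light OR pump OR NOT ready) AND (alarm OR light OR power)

Unsatisfiable

Case ready = True:
  (power OR NOT ready) forces power = True.
  (NOT alarm OR NOT power) forces alarm = False.
  (alarm OR NOT pump) forces pump = False.
  (alarm OR NOT light OR NOT power) forces light = False.
  Clause (alarm OR light OR pump OR NOT ready) is falsified — contradiction.
Case ready = False:
  (NOT cache OR ready) forces cache = False.
  Clause (cache OR ready) is falsified — contradiction.
Both cases fail, so the formula is unsatisfiable.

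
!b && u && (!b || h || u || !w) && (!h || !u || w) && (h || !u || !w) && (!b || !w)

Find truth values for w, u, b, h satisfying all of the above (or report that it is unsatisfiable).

w=F, u=T, b=F, h=F

Unit clause (!b) forces b = False.
Unit clause (u) forces u = True.
Set w = False.
  then (!h || !u || w) forces h = False.
Check each clause:
  (!b): !b holds.
  (u): u holds.
  (!b || h || u || !w): !b holds.
  (!h || !u || w): !h holds.
  (h || !u || !w): !w holds.
  (!b || !w): !b holds.
All clauses satisfied.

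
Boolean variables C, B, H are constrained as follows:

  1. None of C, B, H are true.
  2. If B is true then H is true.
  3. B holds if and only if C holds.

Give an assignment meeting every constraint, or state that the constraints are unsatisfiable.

C=F, B=F, H=F

  (1) {C, B, H}: 0 true — none ✓
  (2) B=F ⇒ H: vacuous ✓
  (3) B=F, C=F — same ✓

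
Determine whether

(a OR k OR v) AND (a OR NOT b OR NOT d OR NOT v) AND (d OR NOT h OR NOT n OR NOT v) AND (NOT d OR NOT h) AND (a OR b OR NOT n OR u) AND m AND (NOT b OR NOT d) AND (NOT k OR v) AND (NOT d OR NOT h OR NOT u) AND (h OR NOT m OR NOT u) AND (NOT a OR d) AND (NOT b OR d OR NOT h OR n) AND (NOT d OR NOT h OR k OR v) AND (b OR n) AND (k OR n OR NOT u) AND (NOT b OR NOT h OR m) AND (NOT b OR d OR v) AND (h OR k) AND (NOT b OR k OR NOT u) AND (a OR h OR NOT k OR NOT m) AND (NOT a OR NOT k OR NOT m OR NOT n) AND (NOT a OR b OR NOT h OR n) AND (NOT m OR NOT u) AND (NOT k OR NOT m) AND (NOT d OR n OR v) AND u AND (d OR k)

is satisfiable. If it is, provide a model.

Case m = True:
  (NOT m OR NOT u) forces u = False.
  Clause (u) is falsified — contradiction.
Case m = False:
  Clause (m) is falsified — contradiction.
Both cases fail, so the formula is unsatisfiable.

Unsatisfiable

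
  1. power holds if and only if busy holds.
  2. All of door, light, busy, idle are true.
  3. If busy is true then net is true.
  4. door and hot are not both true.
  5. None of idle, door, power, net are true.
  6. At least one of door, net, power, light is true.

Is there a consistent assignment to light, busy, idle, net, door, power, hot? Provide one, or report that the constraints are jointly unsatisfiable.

No satisfying assignment exists.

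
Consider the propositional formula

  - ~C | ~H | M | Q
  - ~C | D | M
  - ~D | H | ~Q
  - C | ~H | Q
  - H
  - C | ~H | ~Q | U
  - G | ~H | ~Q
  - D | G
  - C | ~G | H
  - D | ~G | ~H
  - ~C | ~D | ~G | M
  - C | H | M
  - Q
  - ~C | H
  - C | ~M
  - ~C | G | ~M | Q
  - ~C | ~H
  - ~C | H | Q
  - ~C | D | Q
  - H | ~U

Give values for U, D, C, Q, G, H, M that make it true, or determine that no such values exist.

U: True, D: True, C: False, Q: True, G: True, H: True, M: False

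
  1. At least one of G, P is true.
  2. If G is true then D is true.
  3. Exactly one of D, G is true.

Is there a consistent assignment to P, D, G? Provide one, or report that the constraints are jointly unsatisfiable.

P = True; D = True; G = False

  (1) {G, P}: 1 true — at least one ✓
  (2) G=F ⇒ D: vacuous ✓
  (3) {D, G}: 1 true — exactly one ✓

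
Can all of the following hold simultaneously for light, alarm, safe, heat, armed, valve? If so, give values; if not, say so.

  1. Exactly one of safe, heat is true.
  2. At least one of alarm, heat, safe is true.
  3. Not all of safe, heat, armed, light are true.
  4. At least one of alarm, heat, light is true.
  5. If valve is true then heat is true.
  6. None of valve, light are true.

light = False, alarm = True, safe = True, heat = False, armed = True, valve = False

  (1) {safe, heat}: 1 true — exactly one ✓
  (2) {alarm, heat, safe}: 2 true — at least one ✓
  (3) {safe, heat, armed, light}: 2/4 true — not all ✓
  (4) {alarm, heat, light}: 1 true — at least one ✓
  (5) valve=F ⇒ heat: vacuous ✓
  (6) {valve, light}: 0 true — none ✓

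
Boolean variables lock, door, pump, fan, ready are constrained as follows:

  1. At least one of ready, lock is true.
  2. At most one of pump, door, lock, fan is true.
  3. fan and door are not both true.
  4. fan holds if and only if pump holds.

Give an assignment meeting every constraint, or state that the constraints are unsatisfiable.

lock = True, door = False, pump = False, fan = False, ready = False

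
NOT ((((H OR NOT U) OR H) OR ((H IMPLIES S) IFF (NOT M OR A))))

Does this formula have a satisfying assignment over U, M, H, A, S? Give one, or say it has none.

U = True; M = True; H = False; A = False; S = True

  NOT ((((H OR NOT U) OR H) OR ((H IMPLIES S) IFF (NOT M OR A)))) = True
    ((H OR NOT U) OR H) OR ((H IMPLIES S) IFF (NOT M OR A)) = False
      (H OR NOT U) OR H = False
        H OR NOT U = False
          NOT U = False
      (H IMPLIES S) IFF (NOT M OR A) = False
        H IMPLIES S = True
        NOT M OR A = False
          NOT M = False
The formula evaluates to True.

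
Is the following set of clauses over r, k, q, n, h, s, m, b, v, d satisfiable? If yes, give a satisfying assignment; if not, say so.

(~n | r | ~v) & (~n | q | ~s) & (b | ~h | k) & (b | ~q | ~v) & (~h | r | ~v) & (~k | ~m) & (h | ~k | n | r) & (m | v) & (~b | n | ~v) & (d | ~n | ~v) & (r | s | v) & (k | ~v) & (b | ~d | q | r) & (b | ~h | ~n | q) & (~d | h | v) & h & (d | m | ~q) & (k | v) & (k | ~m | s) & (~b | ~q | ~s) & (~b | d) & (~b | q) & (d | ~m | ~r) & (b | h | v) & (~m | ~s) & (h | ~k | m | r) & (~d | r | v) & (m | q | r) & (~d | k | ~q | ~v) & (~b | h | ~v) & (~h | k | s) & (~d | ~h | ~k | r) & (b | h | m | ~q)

Unit clause (h) forces h = True.
Try r = False:
  (~h | r | ~v) forces v = False.
  (m | v) forces m = True.
  (~k | ~m) forces k = False.
  clause (k | v) is falsified — backtrack.
So r = True.
Set k = True.
  then (~k | ~m) forces m = False.
  then (m | v) forces v = True.
Set q = False.
  then (~b | q) forces b = False.
  then (b | ~h | ~n | q) forces n = False.
Set s = True.
Set d = True.
All clauses satisfied.

r: True, k: True, q: False, n: False, h: True, s: True, m: False, b: False, v: True, d: True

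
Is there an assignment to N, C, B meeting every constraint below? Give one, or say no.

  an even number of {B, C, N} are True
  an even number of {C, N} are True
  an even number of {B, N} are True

N = False, C = False, B = False

{B, C, N}: 0 true → even ✓
{C, N}: 0 true → even ✓
{B, N}: 0 true → even ✓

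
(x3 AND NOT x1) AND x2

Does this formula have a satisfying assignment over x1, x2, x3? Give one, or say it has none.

x1 = False; x2 = True; x3 = True

  x3 AND NOT x1 = True
    NOT x1 = True
Both conjuncts True, so the formula holds.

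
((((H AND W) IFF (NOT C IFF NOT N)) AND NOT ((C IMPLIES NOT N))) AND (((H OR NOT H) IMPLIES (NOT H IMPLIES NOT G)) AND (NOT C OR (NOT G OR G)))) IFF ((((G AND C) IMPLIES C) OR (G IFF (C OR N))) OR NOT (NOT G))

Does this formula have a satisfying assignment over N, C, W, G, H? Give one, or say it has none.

N: True, C: True, W: True, G: True, H: True

  ((((H AND W) IFF (NOT C IFF NOT N)) AND NOT ((C IMPLIES NOT N))) AND (((H OR NOT H) IMPLIES (NOT H IMPLIES NOT G)) AND (NOT C OR (NOT G OR G)))) IFF ((((G AND C) IMPLIES C) OR (G IFF (C OR N))) OR NOT (NOT G)) = True
    (((H AND W) IFF (NOT C IFF NOT N)) AND NOT ((C IMPLIES NOT N))) AND (((H OR NOT H) IMPLIES (NOT H IMPLIES NOT G)) AND (NOT C OR (NOT G OR G))) = True
      ((H AND W) IFF (NOT C IFF NOT N)) AND NOT ((C IMPLIES NOT N)) = True
        (H AND W) IFF (NOT C IFF NOT N) = True
          H AND W = True
          NOT C IFF NOT N = True
            NOT C = False
            NOT N = False
        NOT ((C IMPLIES NOT N)) = True
          C IMPLIES NOT N = False
            NOT N = False
      ((H OR NOT H) IMPLIES (NOT H IMPLIES NOT G)) AND (NOT C OR (NOT G OR G)) = True
        (H OR NOT H) IMPLIES (NOT H IMPLIES NOT G) = True
          H OR NOT H = True
            NOT H = False
          NOT H IMPLIES NOT G = True
            NOT H = False
            NOT G = False
        NOT C OR (NOT G OR G) = True
          NOT C = False
          NOT G OR G = True
            NOT G = False
    (((G AND C) IMPLIES C) OR (G IFF (C OR N))) OR NOT (NOT G) = True
      ((G AND C) IMPLIES C) OR (G IFF (C OR N)) = True
        (G AND C) IMPLIES C = True
          G AND C = True
        G IFF (C OR N) = True
          C OR N = True
      NOT (NOT G) = True
        NOT G = False
The formula evaluates to True.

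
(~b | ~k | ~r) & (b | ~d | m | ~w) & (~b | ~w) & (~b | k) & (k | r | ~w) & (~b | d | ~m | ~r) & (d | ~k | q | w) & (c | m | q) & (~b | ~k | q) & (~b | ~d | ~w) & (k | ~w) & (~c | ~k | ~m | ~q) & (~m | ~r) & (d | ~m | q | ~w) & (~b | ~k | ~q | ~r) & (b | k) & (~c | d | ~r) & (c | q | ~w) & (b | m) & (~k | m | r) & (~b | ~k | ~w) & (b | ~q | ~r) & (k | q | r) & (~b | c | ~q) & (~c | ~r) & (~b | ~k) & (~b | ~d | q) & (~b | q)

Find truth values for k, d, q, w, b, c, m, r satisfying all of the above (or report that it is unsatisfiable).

Try k = False:
  (~b | k) forces b = False.
  clause (b | k) is falsified — backtrack.
So k = True.
  then (~b | ~k) forces b = False.
  then (b | m) forces m = True.
  then (~m | ~r) forces r = False.
Set d = False.
Try q = False:
  (d | ~k | q | w) forces w = True.
  clause (d | ~m | q | ~w) is falsified — backtrack.
So q = True.
  then (~c | ~k | ~m | ~q) forces c = False.
Set w = False.
All clauses satisfied.

k=T, d=F, q=T, w=F, b=F, c=F, m=T, r=F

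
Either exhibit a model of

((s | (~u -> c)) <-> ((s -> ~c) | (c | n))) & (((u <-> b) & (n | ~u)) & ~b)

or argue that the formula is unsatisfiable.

u = False; n = True; b = False; s = False; c = True

  (s | (~u -> c)) <-> ((s -> ~c) | (c | n)) = True
    s | (~u -> c) = True
      ~u -> c = True
        ~u = True
    (s -> ~c) | (c | n) = True
      s -> ~c = True
        ~c = False
      c | n = True
  ((u <-> b) & (n | ~u)) & ~b = True
    (u <-> b) & (n | ~u) = True
      u <-> b = True
      n | ~u = True
        ~u = True
    ~b = True
Both conjuncts True, so the formula holds.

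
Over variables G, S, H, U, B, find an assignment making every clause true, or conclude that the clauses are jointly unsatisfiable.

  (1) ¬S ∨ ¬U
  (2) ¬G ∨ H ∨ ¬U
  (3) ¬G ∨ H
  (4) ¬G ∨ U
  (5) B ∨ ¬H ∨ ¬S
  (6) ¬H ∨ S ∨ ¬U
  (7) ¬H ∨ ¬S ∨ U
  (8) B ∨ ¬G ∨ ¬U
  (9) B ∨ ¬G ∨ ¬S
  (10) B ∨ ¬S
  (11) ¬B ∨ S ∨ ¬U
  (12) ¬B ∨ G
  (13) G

No satisfying assignment exists.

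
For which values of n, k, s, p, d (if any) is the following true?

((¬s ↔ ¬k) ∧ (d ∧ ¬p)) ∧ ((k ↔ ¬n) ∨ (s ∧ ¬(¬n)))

n = True, k = True, s = True, p = False, d = True

  (¬s ↔ ¬k) ∧ (d ∧ ¬p) = True
    ¬s ↔ ¬k = True
      ¬s = False
      ¬k = False
    d ∧ ¬p = True
      ¬p = True
  (k ↔ ¬n) ∨ (s ∧ ¬(¬n)) = True
    k ↔ ¬n = False
      ¬n = False
    s ∧ ¬(¬n) = True
      ¬(¬n) = True
        ¬n = False
Both conjuncts True, so the formula holds.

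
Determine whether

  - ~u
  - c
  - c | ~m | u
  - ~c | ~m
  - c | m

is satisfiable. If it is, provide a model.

m = False, c = True, u = False

Unit clause (~u) forces u = False.
Unit clause (c) forces c = True.
In (~c | ~m) only ~m is left, so m = False.
Check each clause:
  (~u): ~u holds.
  (c): c holds.
  (c | ~m | u): c holds.
  (~c | ~m): ~m holds.
  (c | m): c holds.
All clauses satisfied.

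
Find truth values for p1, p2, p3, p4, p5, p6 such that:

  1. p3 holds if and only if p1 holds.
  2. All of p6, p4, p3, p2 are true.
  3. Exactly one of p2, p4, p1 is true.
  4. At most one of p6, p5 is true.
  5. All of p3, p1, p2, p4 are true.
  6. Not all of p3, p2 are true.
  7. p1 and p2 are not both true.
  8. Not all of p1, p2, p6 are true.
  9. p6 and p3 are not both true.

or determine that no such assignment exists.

No satisfying assignment exists.

Case p2 = True:
  (2) forces p6 = True.
  (2) forces p4 = True.
  Constraint (3) is violated (p2=T, p4=T) — contradiction.
Case p2 = False:
  Constraint (2) is violated (p2=F) — contradiction.
Both cases fail — unsatisfiable.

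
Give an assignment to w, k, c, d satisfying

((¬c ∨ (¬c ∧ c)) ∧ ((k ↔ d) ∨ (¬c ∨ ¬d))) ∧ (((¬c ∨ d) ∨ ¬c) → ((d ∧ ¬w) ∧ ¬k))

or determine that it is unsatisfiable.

w=F; k=F; c=F; d=T

  (¬c ∨ (¬c ∧ c)) ∧ ((k ↔ d) ∨ (¬c ∨ ¬d)) = True
    ¬c ∨ (¬c ∧ c) = True
      ¬c = True
      ¬c ∧ c = False
        ¬c = True
    (k ↔ d) ∨ (¬c ∨ ¬d) = True
      k ↔ d = False
      ¬c ∨ ¬d = True
        ¬c = True
        ¬d = False
  ((¬c ∨ d) ∨ ¬c) → ((d ∧ ¬w) ∧ ¬k) = True
    (¬c ∨ d) ∨ ¬c = True
      ¬c ∨ d = True
        ¬c = True
      ¬c = True
    (d ∧ ¬w) ∧ ¬k = True
      d ∧ ¬w = True
        ¬w = True
      ¬k = True
Both conjuncts True, so the formula holds.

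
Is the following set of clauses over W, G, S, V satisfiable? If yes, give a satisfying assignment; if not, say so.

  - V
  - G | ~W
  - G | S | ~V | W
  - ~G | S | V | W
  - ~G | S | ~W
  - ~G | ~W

W = False, G = False, S = True, V = True

Unit clause (V) forces V = True.
Try W = True:
  (G | ~W) forces G = True.
  clause (~G | ~W) is falsified — backtrack.
So W = False.
Set G = False.
  then (G | S | ~V | W) forces S = True.
Check each clause:
  (V): V holds.
  (G | ~W): ~W holds.
  (G | S | ~V | W): S holds.
  (~G | S | V | W): ~G holds.
  (~G | S | ~W): ~G holds.
  (~G | ~W): ~G holds.
All clauses satisfied.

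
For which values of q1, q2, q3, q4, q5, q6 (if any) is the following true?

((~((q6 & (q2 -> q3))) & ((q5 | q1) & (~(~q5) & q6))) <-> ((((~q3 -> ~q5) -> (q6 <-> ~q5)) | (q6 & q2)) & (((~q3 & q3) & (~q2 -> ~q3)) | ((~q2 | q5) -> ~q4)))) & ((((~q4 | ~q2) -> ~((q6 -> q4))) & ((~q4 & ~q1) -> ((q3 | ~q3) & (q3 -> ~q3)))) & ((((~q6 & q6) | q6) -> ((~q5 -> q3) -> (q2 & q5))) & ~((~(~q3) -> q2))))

Case q3 = True: the formula simplifies to ((~q6 & ((q5 | q1) & (~(~q5) & q6))) <-> (((q6 <-> ~q5) | (q6 & q2)) & ((~q2 | q5) -> ~q4))) & ((((~q4 | ~q2) -> ~((q6 -> q4))) & ~((~q4 & ~q1))) & ((((~q6 & q6) | q6) -> (q2 & q5)) & ~q2)).
  q2 = True: the conjunct ~q2 is False.
  q2 = False: simplifies to ((~q6 & ((q5 | q1) & (~(~q5) & q6))) <-> ((q6 <-> ~q5) & ~q4)) & ((~((q6 -> q4)) & ~((~q4 & ~q1))) & ~(((~q6 & q6) | q6))).
    q6 = True: the conjunct ~(((~q6 & q6) | q6)) becomes ~((False | True)) = False.
    q6 = False: the conjunct ~((q6 -> q4)) becomes ~((False -> q4)) = False.
Case q3 = False: the conjunct ~((~(~q3) -> q2)) becomes ~((False -> q2)) = False.
Both cases fail — unsatisfiable.

UNSATISFIABLE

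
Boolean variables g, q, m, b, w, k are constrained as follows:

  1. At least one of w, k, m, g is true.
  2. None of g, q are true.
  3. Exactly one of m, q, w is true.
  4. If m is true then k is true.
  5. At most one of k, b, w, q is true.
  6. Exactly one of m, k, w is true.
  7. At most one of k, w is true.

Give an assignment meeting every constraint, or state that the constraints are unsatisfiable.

g = False, q = False, m = False, b = False, w = True, k = False

  (1) {w, k, m, g}: 1 true — at least one ✓
  (2) {g, q}: 0 true — none ✓
  (3) {m, q, w}: 1 true — exactly one ✓
  (4) m=F ⇒ k: vacuous ✓
  (5) {k, b, w, q}: 1 true — at most one ✓
  (6) {m, k, w}: 1 true — exactly one ✓
  (7) {k, w}: 1 true — at most one ✓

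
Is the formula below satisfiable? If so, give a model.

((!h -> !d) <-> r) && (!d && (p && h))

p = True; h = True; d = False; r = True

  (!h -> !d) <-> r = True
    !h -> !d = True
      !h = False
      !d = True
  !d && (p && h) = True
    !d = True
    p && h = True
Both conjuncts True, so the formula holds.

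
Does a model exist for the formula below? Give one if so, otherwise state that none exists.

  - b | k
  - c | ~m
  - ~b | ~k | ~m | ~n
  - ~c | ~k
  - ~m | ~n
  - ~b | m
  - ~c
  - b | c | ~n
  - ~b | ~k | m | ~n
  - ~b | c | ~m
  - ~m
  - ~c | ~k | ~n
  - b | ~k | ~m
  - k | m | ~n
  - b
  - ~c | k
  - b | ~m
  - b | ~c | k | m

UNSATISFIABLE

Case b = True:
  (~b | m) forces m = True.
  Clause (~m) is falsified — contradiction.
Case b = False:
  Clause (b) is falsified — contradiction.
Both cases fail, so the formula is unsatisfiable.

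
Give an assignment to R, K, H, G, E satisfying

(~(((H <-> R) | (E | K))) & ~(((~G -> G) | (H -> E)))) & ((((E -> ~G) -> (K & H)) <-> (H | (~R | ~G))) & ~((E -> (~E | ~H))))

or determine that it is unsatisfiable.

Unsatisfiable — no assignment works.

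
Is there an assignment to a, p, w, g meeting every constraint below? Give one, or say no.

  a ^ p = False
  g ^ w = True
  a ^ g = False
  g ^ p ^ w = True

a=F, p=F, w=T, g=F

a ^ p = F ^ F = False ✓
g ^ w = F ^ T = True ✓
a ^ g = F ^ F = False ✓
g ^ p ^ w = F ^ F ^ T = True ✓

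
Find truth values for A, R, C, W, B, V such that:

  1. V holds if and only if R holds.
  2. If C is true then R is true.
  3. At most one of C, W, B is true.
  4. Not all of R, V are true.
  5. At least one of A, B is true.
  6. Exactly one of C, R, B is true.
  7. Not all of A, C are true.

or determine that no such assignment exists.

A = True, R = False, C = False, W = False, B = True, V = False

  (1) V=F, R=F — same ✓
  (2) C=F ⇒ R: vacuous ✓
  (3) {C, W, B}: 1 true — at most one ✓
  (4) {R, V}: 0/2 true — not all ✓
  (5) {A, B}: 2 true — at least one ✓
  (6) {C, R, B}: 1 true — exactly one ✓
  (7) {A, C}: 1/2 true — not all ✓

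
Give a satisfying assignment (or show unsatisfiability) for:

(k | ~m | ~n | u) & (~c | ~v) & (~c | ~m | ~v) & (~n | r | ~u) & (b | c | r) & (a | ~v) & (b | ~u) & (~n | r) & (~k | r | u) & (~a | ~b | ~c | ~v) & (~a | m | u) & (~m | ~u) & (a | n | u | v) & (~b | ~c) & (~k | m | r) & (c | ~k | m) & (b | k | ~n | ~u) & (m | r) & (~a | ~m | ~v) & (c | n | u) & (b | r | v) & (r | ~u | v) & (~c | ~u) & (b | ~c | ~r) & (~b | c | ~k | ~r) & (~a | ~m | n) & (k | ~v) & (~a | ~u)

n: True, u: True, k: False, b: True, m: False, c: False, a: False, v: False, r: True

Set n = True.
  then (~n | r) forces r = True.
Set u = True.
  then (b | ~u) forces b = True.
  then (~m | ~u) forces m = False.
  then (~b | ~c) forces c = False.
  then (c | ~k | m) forces k = False.
  then (k | ~v) forces v = False.
  then (~a | ~u) forces a = False.
All clauses satisfied.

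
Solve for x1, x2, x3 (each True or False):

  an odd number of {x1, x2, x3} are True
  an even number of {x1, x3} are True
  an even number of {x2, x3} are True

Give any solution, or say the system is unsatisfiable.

x1: True, x2: True, x3: True

{x1, x2, x3}: 3 true → odd ✓
{x1, x3}: 2 true → even ✓
{x2, x3}: 2 true → even ✓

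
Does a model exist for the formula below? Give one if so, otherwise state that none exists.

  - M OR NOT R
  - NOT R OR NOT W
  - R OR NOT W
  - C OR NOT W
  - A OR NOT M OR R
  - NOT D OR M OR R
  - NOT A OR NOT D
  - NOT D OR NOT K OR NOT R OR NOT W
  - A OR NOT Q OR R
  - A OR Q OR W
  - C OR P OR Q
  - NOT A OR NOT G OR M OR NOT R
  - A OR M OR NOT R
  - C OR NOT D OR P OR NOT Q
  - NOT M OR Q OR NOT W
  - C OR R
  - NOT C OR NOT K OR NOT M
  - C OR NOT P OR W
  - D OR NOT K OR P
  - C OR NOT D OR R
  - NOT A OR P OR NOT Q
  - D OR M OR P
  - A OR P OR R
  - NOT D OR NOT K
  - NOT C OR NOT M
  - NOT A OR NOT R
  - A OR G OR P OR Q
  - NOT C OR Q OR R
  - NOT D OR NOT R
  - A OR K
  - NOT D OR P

A=T, C=T, Q=T, K=T, M=F, P=T, D=F, W=F, R=F, G=F

Set A = True.
  then (NOT A OR NOT D) forces D = False.
  then (NOT A OR NOT R) forces R = False.
  then (R OR NOT W) forces W = False.
  then (C OR R) forces C = True.
  then (NOT C OR NOT M) forces M = False.
  then (NOT C OR Q OR R) forces Q = True.
  then (NOT A OR P OR NOT Q) forces P = True.
Set K = True.
Set G = False.
All clauses satisfied.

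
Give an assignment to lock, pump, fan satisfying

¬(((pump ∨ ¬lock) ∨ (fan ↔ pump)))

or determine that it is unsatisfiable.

lock=T; pump=F; fan=T

  ¬(((pump ∨ ¬lock) ∨ (fan ↔ pump))) = True
    (pump ∨ ¬lock) ∨ (fan ↔ pump) = False
      pump ∨ ¬lock = False
        ¬lock = False
      fan ↔ pump = False
The formula evaluates to True.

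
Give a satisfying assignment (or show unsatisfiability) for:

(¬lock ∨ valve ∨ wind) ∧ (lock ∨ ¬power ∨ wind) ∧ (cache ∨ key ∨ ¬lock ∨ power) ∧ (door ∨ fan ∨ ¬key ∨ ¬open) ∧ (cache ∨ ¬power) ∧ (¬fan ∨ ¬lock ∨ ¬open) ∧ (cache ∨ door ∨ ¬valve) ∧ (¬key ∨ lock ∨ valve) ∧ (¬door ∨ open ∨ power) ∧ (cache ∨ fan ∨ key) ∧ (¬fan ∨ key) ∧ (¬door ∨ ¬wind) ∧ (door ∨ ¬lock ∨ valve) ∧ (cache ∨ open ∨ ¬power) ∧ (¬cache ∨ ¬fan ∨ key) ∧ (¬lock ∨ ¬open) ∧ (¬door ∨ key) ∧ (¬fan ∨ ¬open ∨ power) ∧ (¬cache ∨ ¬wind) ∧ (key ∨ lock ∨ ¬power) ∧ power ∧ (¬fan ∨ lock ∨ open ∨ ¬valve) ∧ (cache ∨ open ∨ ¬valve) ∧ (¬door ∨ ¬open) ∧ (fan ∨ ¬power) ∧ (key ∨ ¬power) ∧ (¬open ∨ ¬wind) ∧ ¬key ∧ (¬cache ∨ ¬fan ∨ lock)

Unsatisfiable — no assignment works.

Case fan = True:
  (¬fan ∨ key) forces key = True.
  Clause (¬key) is falsified — contradiction.
Case fan = False:
  (power) forces power = True.
  Clause (fan ∨ ¬power) is falsified — contradiction.
Both cases fail, so the formula is unsatisfiable.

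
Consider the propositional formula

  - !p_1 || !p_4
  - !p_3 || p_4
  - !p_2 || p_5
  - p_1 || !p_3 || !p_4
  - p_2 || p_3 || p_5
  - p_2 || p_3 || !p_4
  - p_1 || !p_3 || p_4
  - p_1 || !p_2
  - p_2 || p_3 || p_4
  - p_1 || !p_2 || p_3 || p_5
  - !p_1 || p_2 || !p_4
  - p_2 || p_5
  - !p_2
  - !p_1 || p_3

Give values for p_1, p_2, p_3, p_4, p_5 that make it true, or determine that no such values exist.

Case p_3 = True:
  (!p_3 || p_4) forces p_4 = True.
  (!p_1 || !p_4) forces p_1 = False.
  Clause (p_1 || !p_3 || !p_4) is falsified — contradiction.
Case p_3 = False:
  (!p_2) forces p_2 = False.
  (p_2 || p_3 || p_5) forces p_5 = True.
  (p_2 || p_3 || !p_4) forces p_4 = False.
  Clause (p_2 || p_3 || p_4) is falsified — contradiction.
Both cases fail, so the formula is unsatisfiable.

Unsatisfiable — no assignment works.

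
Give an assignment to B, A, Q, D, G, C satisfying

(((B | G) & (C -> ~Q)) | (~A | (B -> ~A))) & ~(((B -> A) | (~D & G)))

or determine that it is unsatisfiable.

B = True; A = False; Q = False; D = True; G = True; C = True

  ((B | G) & (C -> ~Q)) | (~A | (B -> ~A)) = True
    (B | G) & (C -> ~Q) = True
      B | G = True
      C -> ~Q = True
        ~Q = True
    ~A | (B -> ~A) = True
      ~A = True
      B -> ~A = True
        ~A = True
  ~(((B -> A) | (~D & G))) = True
    (B -> A) | (~D & G) = False
      B -> A = False
      ~D & G = False
        ~D = False
Both conjuncts True, so the formula holds.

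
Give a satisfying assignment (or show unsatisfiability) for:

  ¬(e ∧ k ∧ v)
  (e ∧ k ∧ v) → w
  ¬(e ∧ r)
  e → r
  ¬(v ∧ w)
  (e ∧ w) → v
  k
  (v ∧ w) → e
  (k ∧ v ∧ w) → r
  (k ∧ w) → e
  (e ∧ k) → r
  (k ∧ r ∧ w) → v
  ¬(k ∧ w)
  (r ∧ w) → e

w: False, v: False, e: False, r: True, k: True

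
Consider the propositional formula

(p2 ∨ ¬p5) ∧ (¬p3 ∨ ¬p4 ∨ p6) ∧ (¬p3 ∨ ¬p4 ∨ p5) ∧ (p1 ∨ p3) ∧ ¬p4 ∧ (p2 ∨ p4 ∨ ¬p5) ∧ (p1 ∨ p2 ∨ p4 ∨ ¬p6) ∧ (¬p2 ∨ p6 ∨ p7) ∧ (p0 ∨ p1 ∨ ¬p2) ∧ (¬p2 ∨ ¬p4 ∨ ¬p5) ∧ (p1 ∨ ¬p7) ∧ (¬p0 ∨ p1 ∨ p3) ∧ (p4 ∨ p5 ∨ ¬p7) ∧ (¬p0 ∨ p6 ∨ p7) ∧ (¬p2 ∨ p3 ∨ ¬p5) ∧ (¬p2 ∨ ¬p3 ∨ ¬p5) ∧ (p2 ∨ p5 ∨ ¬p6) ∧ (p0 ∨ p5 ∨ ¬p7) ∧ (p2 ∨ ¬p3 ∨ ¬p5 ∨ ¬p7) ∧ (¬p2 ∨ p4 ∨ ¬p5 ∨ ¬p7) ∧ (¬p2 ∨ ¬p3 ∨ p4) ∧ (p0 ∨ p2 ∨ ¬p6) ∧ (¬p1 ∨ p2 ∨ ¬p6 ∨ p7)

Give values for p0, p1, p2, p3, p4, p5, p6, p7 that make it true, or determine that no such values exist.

Unit clause (¬p4) forces p4 = False.
Set p0 = False.
Set p1 = True.
Set p2 = False.
  then (p2 ∨ ¬p5) forces p5 = False.
  then (p4 ∨ p5 ∨ ¬p7) forces p7 = False.
  then (p2 ∨ p5 ∨ ¬p6) forces p6 = False.
Set p3 = True.
All clauses satisfied.

p0=F, p1=T, p2=F, p3=T, p4=F, p5=F, p6=F, p7=F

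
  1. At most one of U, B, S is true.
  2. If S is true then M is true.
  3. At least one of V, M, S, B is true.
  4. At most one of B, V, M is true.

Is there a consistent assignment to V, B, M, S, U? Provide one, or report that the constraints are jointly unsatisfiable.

V = False, B = True, M = False, S = False, U = False

  (1) {U, B, S}: 1 true — at most one ✓
  (2) S=F ⇒ M: vacuous ✓
  (3) {V, M, S, B}: 1 true — at least one ✓
  (4) {B, V, M}: 1 true — at most one ✓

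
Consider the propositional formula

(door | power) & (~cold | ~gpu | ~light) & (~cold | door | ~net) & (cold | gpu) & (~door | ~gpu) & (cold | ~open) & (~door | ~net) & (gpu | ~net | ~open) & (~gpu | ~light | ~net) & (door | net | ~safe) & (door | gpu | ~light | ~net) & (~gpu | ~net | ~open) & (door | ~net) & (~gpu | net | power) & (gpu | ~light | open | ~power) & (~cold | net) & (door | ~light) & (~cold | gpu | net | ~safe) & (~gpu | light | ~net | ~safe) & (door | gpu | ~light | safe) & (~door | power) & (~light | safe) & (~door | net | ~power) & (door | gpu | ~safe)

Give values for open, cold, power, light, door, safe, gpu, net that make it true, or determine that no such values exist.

Try open = True:
  (cold | ~open) forces cold = True.
  (~cold | net) forces net = True.
  (~cold | door | ~net) forces door = True.
  clause (~door | ~net) is falsified — backtrack.
So open = False.
Try cold = True:
  (~cold | net) forces net = True.
  (~cold | door | ~net) forces door = True.
  clause (~door | ~net) is falsified — backtrack.
So cold = False.
  then (cold | gpu) forces gpu = True.
  then (~door | ~gpu) forces door = False.
  then (door | ~net) forces net = False.
  then (~gpu | net | power) forces power = True.
  then (door | ~light) forces light = False.
  then (door | net | ~safe) forces safe = False.
All clauses satisfied.

open=F, cold=F, power=T, light=F, door=F, safe=F, gpu=T, net=F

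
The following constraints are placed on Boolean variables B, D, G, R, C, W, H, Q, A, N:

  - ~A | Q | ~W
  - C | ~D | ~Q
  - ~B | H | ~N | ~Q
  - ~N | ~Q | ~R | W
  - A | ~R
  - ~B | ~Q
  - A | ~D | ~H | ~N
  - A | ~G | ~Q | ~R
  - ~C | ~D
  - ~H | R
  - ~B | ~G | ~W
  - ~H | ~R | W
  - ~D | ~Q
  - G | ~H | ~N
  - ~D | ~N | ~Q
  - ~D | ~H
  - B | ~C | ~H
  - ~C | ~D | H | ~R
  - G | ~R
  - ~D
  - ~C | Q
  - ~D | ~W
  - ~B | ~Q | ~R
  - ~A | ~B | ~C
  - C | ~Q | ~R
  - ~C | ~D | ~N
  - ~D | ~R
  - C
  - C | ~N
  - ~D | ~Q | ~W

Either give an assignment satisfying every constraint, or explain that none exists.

Unit clause (~D) forces D = False.
Unit clause (C) forces C = True.
In (~C | Q) only Q is left, so Q = True.
In (~B | ~Q) only ~B is left, so B = False.
In (B | ~C | ~H) only ~H is left, so H = False.
Set G = True.
Set R = False.
Set W = True.
Set A = True.
Set N = False.
All clauses satisfied.

B=F, D=F, G=T, R=F, C=T, W=T, H=F, Q=T, A=T, N=F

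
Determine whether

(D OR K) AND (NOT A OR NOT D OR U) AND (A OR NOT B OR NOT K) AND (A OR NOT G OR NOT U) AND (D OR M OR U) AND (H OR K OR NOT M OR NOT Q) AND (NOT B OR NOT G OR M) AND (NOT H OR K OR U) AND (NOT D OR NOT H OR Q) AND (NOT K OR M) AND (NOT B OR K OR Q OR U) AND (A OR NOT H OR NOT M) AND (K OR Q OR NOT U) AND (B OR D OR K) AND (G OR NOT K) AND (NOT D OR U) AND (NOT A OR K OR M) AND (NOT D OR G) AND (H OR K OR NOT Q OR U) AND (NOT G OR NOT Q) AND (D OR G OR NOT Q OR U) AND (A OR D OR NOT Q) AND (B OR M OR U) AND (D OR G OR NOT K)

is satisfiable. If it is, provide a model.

U = True; M = True; K = True; D = False; B = False; G = True; A = True; H = False; Q = False

Set U = True.
Set M = True.
Set K = True.
  then (G OR NOT K) forces G = True.
  then (NOT G OR NOT Q) forces Q = False.
  then (A OR NOT G OR NOT U) forces A = True.
Set D = False.
Set B = False.
Set H = False.
All clauses satisfied.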